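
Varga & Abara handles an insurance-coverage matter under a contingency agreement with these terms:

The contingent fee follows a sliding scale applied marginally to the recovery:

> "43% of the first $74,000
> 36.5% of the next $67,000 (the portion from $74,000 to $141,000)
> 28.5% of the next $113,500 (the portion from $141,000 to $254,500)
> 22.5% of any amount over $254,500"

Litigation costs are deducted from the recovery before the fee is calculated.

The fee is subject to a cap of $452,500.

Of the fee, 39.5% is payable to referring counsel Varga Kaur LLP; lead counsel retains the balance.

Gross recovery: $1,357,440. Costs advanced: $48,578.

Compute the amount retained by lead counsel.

Fee base (net of costs): $1,357,440 − $48,578 = $1,308,862
First $74,000 at 43% = $31,820.00
Next $67,000 at 36.5% = $24,455.00
Next $113,500 at 28.5% = $32,347.50
Remaining $1,054,362 at 22.5% = $237,231.45
Fee: $31,820.00 + $24,455.00 + $32,347.50 + $237,231.45 = $325,853.95
$325,853.95 is under the $452,500 cap.
Referral share: 39.5% of $325,853.95 = $128,712.31; lead counsel retains $325,853.95 − $128,712.31 = $197,141.64.

$197,141.64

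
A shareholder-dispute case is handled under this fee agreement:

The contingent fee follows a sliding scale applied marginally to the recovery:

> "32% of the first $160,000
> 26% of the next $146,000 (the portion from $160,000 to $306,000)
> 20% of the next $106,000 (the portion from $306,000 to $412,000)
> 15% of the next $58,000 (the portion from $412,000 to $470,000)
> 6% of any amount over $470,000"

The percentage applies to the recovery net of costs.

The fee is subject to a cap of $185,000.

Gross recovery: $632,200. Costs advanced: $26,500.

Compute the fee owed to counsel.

$127,202.00

Fee base (net of costs): $632,200 − $26,500 = $605,700
First $160,000 at 32% = $51,200.00
Next $146,000 at 26% = $37,960.00
Next $106,000 at 20% = $21,200.00
Next $58,000 at 15% = $8,700.00
Remaining $135,700 at 6% = $8,142.00
Fee: $51,200.00 + $37,960.00 + $21,200.00 + $8,700.00 + $8,142.00 = $127,202.00
$127,202.00 is under the $185,000 cap.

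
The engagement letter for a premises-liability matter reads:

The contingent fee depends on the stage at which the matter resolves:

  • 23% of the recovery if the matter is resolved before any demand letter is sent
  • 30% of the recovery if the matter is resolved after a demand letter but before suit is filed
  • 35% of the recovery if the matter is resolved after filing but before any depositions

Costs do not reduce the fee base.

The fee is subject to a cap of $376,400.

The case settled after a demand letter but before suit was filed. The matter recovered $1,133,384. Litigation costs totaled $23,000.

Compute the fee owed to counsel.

$340,015.20

Fee base is the gross recovery, $1,133,384; costs are reimbursed separately.
The matter settled after a demand letter but before suit was filed, so the 30% rate applies.
$1,133,384 × 30% = $340,015.20
$340,015.20 is under the $376,400 cap.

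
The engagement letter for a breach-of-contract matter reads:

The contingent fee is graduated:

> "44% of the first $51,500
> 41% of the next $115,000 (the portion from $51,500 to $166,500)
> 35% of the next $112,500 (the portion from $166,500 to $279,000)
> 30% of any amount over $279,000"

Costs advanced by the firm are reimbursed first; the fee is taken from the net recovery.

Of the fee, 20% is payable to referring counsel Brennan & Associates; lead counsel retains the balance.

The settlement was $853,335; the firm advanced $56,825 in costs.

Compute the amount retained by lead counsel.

$211,550.40

Fee base (net of costs): $853,335 − $56,825 = $796,510
First $51,500 at 44% = $22,660.00
Next $115,000 at 41% = $47,150.00
Next $112,500 at 35% = $39,375.00
Remaining $517,510 at 30% = $155,253.00
Fee: $22,660.00 + $47,150.00 + $39,375.00 + $155,253.00 = $264,438.00
Referral share: 20% of $264,438.00 = $52,887.60; lead counsel retains $264,438.00 − $52,887.60 = $211,550.40.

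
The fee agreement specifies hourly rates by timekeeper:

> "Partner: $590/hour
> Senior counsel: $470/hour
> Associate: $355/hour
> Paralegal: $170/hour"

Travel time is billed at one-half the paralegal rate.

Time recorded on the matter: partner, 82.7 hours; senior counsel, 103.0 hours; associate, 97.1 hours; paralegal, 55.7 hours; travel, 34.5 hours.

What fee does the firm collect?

Partner: 82.7 × $590 = $48,793.00
Senior counsel: 103.0 × $470 = $48,410.00
Associate: 97.1 × $355 = $34,470.50
Paralegal: 55.7 × $170 = $9,469.00
Subtotal: $48,793.00 + $48,410.00 + $34,470.50 + $9,469.00 = $141,142.50
Travel: 34.5 × ($170 ÷ 2) = 34.5 × $85.00 = $2,932.50
Total: $141,142.50 + $2,932.50 = $144,075.00

$144,075.00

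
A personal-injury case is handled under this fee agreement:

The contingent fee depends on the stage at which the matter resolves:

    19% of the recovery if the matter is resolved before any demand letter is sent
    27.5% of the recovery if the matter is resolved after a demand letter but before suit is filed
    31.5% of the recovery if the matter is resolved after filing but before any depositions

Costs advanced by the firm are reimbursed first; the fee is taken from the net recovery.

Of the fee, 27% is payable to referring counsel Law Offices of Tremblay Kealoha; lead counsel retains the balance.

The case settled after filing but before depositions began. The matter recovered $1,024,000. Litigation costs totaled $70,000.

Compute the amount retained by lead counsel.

Fee base (net of costs): $1,024,000 − $70,000 = $954,000
The matter settled after filing but before depositions began, so the 31.5% rate applies.
$954,000 × 31.5% = $300,510.00
Referral share: 27% of $300,510.00 = $81,137.70; lead counsel retains $300,510.00 − $81,137.70 = $219,372.30.

$219,372.30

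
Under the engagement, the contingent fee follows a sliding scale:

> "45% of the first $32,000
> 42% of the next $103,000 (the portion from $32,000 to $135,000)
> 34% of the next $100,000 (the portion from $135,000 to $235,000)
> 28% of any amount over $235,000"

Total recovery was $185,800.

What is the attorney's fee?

First $32,000 at 45% = $14,400.00
Next $103,000 at 42% = $43,260.00
Remaining $50,800 at 34% = $17,272.00
Fee: $14,400.00 + $43,260.00 + $17,272.00 = $74,932.00

$74,932.00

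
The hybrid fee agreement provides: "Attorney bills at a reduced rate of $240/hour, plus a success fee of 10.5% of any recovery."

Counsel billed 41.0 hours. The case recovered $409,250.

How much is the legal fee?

$52,811.25

Hourly: 41.0 × $240 = $9,840.00
Success fee: 10.5% of $409,250 = $42,971.25
Total: $9,840.00 + $42,971.25 = $52,811.25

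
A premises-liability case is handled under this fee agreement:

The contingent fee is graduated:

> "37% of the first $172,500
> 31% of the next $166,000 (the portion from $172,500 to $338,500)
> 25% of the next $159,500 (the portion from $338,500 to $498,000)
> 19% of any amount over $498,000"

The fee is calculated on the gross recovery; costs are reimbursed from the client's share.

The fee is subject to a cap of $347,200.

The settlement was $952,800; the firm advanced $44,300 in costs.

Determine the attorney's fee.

Fee base is the gross recovery, $952,800; costs are reimbursed separately.
First $172,500 at 37% = $63,825.00
Next $166,000 at 31% = $51,460.00
Next $159,500 at 25% = $39,875.00
Remaining $454,800 at 19% = $86,412.00
Fee: $63,825.00 + $51,460.00 + $39,875.00 + $86,412.00 = $241,572.00
$241,572.00 is under the $347,200 cap.

$241,572.00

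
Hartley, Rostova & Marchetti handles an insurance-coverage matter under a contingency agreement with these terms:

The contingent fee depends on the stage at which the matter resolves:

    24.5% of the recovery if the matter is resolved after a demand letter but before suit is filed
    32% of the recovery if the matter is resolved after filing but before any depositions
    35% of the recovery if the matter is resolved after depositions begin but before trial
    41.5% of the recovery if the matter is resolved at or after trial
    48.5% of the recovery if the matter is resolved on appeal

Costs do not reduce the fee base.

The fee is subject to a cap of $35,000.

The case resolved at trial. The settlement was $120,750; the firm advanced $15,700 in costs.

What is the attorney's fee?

Fee base is the gross recovery, $120,750; costs are reimbursed separately.
The matter resolved at trial, so the 41.5% rate applies.
$120,750 × 41.5% = $50,111.25
$50,111.25 exceeds the $35,000 cap, so the fee is capped at $35,000.00.

$35,000.00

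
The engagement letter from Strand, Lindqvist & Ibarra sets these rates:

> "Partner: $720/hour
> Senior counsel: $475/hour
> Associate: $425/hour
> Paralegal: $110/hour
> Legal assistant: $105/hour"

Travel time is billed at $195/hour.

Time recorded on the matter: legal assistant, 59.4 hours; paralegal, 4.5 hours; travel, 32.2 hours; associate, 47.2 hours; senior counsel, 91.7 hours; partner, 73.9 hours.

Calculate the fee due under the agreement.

Partner: 73.9 × $720 = $53,208.00
Senior counsel: 91.7 × $475 = $43,557.50
Associate: 47.2 × $425 = $20,060.00
Paralegal: 4.5 × $110 = $495.00
Legal assistant: 59.4 × $105 = $6,237.00
Subtotal: $53,208.00 + $43,557.50 + $20,060.00 + $495.00 + $6,237.00 = $123,557.50
Travel: 32.2 × $195 = $6,279.00
Total: $123,557.50 + $6,279.00 = $129,836.50

$129,836.50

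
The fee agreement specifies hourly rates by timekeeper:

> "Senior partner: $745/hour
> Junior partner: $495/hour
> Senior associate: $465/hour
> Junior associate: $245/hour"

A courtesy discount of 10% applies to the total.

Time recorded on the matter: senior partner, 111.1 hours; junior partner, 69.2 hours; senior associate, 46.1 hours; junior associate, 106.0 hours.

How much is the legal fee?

Senior partner: 111.1 × $745 = $82,769.50
Junior partner: 69.2 × $495 = $34,254.00
Senior associate: 46.1 × $465 = $21,436.50
Junior associate: 106.0 × $245 = $25,970.00
Subtotal: $164,430.00
Less 10% discount: −$16,443.00
Total: $164,430.00 − $16,443.00 = $147,987.00

$147,987.00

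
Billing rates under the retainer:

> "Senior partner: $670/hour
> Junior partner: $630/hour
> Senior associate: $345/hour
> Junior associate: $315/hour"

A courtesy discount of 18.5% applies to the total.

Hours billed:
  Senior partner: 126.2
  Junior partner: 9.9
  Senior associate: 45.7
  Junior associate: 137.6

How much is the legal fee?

$122,169.72

Senior partner: 126.2 × $670 = $84,554.00
Junior partner: 9.9 × $630 = $6,237.00
Senior associate: 45.7 × $345 = $15,766.50
Junior associate: 137.6 × $315 = $43,344.00
Subtotal: $149,901.50
Less 18.5% discount: −$27,731.78
Total: $149,901.50 − $27,731.78 = $122,169.72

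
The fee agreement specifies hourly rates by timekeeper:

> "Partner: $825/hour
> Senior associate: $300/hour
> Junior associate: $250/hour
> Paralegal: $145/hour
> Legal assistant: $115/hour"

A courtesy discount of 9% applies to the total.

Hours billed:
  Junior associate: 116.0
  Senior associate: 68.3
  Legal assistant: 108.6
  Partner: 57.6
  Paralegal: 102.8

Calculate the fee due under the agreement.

$113,208.55

Partner: 57.6 × $825 = $47,520.00
Senior associate: 68.3 × $300 = $20,490.00
Junior associate: 116.0 × $250 = $29,000.00
Paralegal: 102.8 × $145 = $14,906.00
Legal assistant: 108.6 × $115 = $12,489.00
Subtotal: $124,405.00
Less 9% discount: −$11,196.45
Total: $124,405.00 − $11,196.45 = $113,208.55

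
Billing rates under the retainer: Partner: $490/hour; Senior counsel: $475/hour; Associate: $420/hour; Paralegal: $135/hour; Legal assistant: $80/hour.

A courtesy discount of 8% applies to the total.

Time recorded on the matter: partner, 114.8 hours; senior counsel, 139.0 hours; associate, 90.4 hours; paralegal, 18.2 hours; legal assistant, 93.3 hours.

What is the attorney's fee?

Partner: 114.8 × $490 = $56,252.00
Senior counsel: 139.0 × $475 = $66,025.00
Associate: 90.4 × $420 = $37,968.00
Paralegal: 18.2 × $135 = $2,457.00
Legal assistant: 93.3 × $80 = $7,464.00
Subtotal: $170,166.00
Less 8% discount: −$13,613.28
Total: $170,166.00 − $13,613.28 = $156,552.72

$156,552.72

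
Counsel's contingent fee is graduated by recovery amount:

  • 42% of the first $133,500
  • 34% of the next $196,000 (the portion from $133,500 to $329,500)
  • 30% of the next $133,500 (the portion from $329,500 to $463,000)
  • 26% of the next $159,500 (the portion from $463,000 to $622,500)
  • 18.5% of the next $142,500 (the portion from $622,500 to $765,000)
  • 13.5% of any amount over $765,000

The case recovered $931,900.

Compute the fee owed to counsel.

$253,124.00

First $133,500 at 42% = $56,070.00
Next $196,000 at 34% = $66,640.00
Next $133,500 at 30% = $40,050.00
Next $159,500 at 26% = $41,470.00
Next $142,500 at 18.5% = $26,362.50
Remaining $166,900 at 13.5% = $22,531.50
Fee: $56,070.00 + $66,640.00 + $40,050.00 + $41,470.00 + $26,362.50 + $22,531.50 = $253,124.00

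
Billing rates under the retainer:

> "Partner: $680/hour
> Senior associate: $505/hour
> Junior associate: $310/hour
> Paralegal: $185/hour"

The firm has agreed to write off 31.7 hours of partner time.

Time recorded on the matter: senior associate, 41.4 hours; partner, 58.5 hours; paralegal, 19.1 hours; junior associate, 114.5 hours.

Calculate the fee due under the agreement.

$78,159.50

Partner: 58.5 × $680 = $39,780.00
Senior associate: 41.4 × $505 = $20,907.00
Junior associate: 114.5 × $310 = $35,495.00
Paralegal: 19.1 × $185 = $3,533.50
Subtotal: $99,715.50
Write-off: 31.7 × $680 = $21,556.00
Total: $99,715.50 − $21,556.00 = $78,159.50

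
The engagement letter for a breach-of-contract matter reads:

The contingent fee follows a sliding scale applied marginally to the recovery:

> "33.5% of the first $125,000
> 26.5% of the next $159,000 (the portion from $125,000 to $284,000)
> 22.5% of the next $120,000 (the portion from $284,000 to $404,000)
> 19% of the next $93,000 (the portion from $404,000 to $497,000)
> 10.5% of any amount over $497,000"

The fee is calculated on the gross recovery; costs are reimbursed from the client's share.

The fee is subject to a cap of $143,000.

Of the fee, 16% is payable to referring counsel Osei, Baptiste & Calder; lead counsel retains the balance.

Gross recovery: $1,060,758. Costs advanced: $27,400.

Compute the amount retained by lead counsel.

Fee base is the gross recovery, $1,060,758; costs are reimbursed separately.
First $125,000 at 33.5% = $41,875.00
Next $159,000 at 26.5% = $42,135.00
Next $120,000 at 22.5% = $27,000.00
Next $93,000 at 19% = $17,670.00
Remaining $563,758 at 10.5% = $59,194.59
Fee: $41,875.00 + $42,135.00 + $27,000.00 + $17,670.00 + $59,194.59 = $187,874.59
$187,874.59 exceeds the $143,000 cap, so the fee is capped at $143,000.00.
Referral share: 16% of $143,000.00 = $22,880.00; lead counsel retains $143,000.00 − $22,880.00 = $120,120.00.

$120,120.00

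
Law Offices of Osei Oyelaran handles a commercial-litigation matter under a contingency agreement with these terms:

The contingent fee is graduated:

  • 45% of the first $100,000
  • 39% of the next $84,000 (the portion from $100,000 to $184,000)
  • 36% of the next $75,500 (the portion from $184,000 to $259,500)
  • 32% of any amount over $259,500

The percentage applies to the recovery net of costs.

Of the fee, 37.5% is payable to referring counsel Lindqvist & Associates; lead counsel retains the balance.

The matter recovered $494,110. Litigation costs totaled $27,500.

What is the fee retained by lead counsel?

Fee base (net of costs): $494,110 − $27,500 = $466,610
First $100,000 at 45% = $45,000.00
Next $84,000 at 39% = $32,760.00
Next $75,500 at 36% = $27,180.00
Remaining $207,110 at 32% = $66,275.20
Fee: $45,000.00 + $32,760.00 + $27,180.00 + $66,275.20 = $171,215.20
Referral share: 37.5% of $171,215.20 = $64,205.70; lead counsel retains $171,215.20 − $64,205.70 = $107,009.50.

$107,009.50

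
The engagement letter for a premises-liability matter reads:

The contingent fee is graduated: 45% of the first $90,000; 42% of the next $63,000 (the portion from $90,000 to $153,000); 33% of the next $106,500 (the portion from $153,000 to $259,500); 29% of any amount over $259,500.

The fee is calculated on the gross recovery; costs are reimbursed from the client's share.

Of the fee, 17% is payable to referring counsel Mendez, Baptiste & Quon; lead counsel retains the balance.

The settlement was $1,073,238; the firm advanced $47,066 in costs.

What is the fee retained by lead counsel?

Fee base is the gross recovery, $1,073,238; costs are reimbursed separately.
First $90,000 at 45% = $40,500.00
Next $63,000 at 42% = $26,460.00
Next $106,500 at 33% = $35,145.00
Remaining $813,738 at 29% = $235,984.02
Fee: $40,500.00 + $26,460.00 + $35,145.00 + $235,984.02 = $338,089.02
Referral share: 17% of $338,089.02 = $57,475.13; lead counsel retains $338,089.02 − $57,475.13 = $280,613.89.

$280,613.89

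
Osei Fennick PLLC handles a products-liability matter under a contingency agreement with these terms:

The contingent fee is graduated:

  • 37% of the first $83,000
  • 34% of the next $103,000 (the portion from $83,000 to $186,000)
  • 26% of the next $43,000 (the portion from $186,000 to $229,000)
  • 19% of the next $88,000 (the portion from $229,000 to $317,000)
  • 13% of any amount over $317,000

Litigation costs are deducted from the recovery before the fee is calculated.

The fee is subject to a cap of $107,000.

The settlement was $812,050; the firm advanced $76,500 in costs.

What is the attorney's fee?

$107,000.00

Fee base (net of costs): $812,050 − $76,500 = $735,550
First $83,000 at 37% = $30,710.00
Next $103,000 at 34% = $35,020.00
Next $43,000 at 26% = $11,180.00
Next $88,000 at 19% = $16,720.00
Remaining $418,550 at 13% = $54,411.50
Fee: $30,710.00 + $35,020.00 + $11,180.00 + $16,720.00 + $54,411.50 = $148,041.50
$148,041.50 exceeds the $107,000 cap, so the fee is capped at $107,000.00.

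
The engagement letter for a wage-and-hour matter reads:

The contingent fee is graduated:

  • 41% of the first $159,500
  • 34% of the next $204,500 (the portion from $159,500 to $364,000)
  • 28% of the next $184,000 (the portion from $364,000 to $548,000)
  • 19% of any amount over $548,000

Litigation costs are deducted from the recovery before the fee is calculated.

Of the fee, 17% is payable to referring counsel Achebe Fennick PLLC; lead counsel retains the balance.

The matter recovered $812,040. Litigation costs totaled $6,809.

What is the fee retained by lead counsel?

$195,314.68

Fee base (net of costs): $812,040 − $6,809 = $805,231
First $159,500 at 41% = $65,395.00
Next $204,500 at 34% = $69,530.00
Next $184,000 at 28% = $51,520.00
Remaining $257,231 at 19% = $48,873.89
Fee: $65,395.00 + $69,530.00 + $51,520.00 + $48,873.89 = $235,318.89
Referral share: 17% of $235,318.89 = $40,004.21; lead counsel retains $235,318.89 − $40,004.21 = $195,314.68.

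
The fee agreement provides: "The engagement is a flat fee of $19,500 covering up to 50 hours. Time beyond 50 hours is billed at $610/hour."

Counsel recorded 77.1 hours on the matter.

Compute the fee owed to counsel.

$36,031.00

Flat fee: $19,500.00
Excess hours: 77.1 − 50 = 27.1
Overrun: 27.1 × $610 = $16,531.00
Total: $19,500.00 + $16,531.00 = $36,031.00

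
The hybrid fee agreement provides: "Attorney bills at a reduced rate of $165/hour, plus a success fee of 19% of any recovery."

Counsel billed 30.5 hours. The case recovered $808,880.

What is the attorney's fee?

$158,719.70

Hourly: 30.5 × $165 = $5,032.50
Success fee: 19% of $808,880 = $153,687.20
Total: $5,032.50 + $153,687.20 = $158,719.70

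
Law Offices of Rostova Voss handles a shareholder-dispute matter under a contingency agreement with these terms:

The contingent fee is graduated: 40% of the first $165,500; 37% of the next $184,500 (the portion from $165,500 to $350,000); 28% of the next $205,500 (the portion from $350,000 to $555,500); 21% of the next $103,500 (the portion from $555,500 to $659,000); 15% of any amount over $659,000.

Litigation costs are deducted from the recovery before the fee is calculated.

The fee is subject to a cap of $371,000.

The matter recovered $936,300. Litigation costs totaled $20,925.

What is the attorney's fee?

Fee base (net of costs): $936,300 − $20,925 = $915,375
First $165,500 at 40% = $66,200.00
Next $184,500 at 37% = $68,265.00
Next $205,500 at 28% = $57,540.00
Next $103,500 at 21% = $21,735.00
Remaining $256,375 at 15% = $38,456.25
Fee: $66,200.00 + $68,265.00 + $57,540.00 + $21,735.00 + $38,456.25 = $252,196.25
$252,196.25 is under the $371,000 cap.

$252,196.25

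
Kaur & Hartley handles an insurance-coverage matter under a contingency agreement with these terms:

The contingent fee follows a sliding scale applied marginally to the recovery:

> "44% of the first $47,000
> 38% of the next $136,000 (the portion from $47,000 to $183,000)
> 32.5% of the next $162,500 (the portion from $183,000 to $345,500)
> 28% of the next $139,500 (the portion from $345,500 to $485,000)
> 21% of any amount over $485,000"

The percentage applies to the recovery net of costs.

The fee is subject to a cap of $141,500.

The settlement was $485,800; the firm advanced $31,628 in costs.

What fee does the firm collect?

$141,500.00

Fee base (net of costs): $485,800 − $31,628 = $454,172
First $47,000 at 44% = $20,680.00
Next $136,000 at 38% = $51,680.00
Next $162,500 at 32.5% = $52,812.50
Remaining $108,672 at 28% = $30,428.16
Fee: $20,680.00 + $51,680.00 + $52,812.50 + $30,428.16 = $155,600.66
$155,600.66 exceeds the $141,500 cap, so the fee is capped at $141,500.00.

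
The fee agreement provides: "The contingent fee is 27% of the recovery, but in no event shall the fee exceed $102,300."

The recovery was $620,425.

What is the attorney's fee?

$102,300.00

27% of $620,425 = $167,514.75
That exceeds the $102,300 cap, so the fee is capped at $102,300.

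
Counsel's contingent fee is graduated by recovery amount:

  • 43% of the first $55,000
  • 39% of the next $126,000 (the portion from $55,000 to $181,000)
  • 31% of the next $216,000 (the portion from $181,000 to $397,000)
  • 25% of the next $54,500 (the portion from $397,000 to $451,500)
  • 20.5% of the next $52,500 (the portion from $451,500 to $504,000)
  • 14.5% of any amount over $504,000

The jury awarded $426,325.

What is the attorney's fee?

First $55,000 at 43% = $23,650.00
Next $126,000 at 39% = $49,140.00
Next $216,000 at 31% = $66,960.00
Remaining $29,325 at 25% = $7,331.25
Fee: $23,650.00 + $49,140.00 + $66,960.00 + $7,331.25 = $147,081.25

$147,081.25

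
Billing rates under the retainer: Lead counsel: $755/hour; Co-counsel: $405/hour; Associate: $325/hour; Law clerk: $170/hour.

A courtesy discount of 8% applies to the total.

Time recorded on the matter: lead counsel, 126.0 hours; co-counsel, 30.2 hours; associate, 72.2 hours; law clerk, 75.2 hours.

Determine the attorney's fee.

$132,121.20

Lead counsel: 126.0 × $755 = $95,130.00
Co-counsel: 30.2 × $405 = $12,231.00
Associate: 72.2 × $325 = $23,465.00
Law clerk: 75.2 × $170 = $12,784.00
Subtotal: $143,610.00
Less 8% discount: −$11,488.80
Total: $143,610.00 − $11,488.80 = $132,121.20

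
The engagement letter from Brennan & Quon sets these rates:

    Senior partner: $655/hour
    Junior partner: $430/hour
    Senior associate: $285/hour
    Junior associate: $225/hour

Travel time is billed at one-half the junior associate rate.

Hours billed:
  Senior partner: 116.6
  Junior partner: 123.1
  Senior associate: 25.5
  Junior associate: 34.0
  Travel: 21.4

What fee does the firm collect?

$146,631.00

Senior partner: 116.6 × $655 = $76,373.00
Junior partner: 123.1 × $430 = $52,933.00
Senior associate: 25.5 × $285 = $7,267.50
Junior associate: 34.0 × $225 = $7,650.00
Subtotal: $76,373.00 + $52,933.00 + $7,267.50 + $7,650.00 = $144,223.50
Travel: 21.4 × ($225 ÷ 2) = 21.4 × $112.50 = $2,407.50
Total: $144,223.50 + $2,407.50 = $146,631.00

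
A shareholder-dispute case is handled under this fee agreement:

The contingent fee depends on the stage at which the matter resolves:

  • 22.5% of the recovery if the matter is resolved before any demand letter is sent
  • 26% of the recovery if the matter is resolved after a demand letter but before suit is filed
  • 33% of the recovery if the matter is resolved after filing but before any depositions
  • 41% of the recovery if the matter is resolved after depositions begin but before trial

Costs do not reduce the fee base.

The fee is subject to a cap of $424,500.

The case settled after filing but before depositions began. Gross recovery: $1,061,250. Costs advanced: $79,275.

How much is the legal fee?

Fee base is the gross recovery, $1,061,250; costs are reimbursed separately.
The matter settled after filing but before depositions began, so the 33% rate applies.
$1,061,250 × 33% = $350,212.50
$350,212.50 is under the $424,500 cap.

$350,212.50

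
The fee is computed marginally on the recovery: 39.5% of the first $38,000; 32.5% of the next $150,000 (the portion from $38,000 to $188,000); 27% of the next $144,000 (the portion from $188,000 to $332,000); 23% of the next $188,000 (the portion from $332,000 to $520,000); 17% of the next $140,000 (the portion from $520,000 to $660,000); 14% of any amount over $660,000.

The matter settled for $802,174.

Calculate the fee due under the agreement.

First $38,000 at 39.5% = $15,010.00
Next $150,000 at 32.5% = $48,750.00
Next $144,000 at 27% = $38,880.00
Next $188,000 at 23% = $43,240.00
Next $140,000 at 17% = $23,800.00
Remaining $142,174 at 14% = $19,904.36
Fee: $15,010.00 + $48,750.00 + $38,880.00 + $43,240.00 + $23,800.00 + $19,904.36 = $189,584.36

$189,584.36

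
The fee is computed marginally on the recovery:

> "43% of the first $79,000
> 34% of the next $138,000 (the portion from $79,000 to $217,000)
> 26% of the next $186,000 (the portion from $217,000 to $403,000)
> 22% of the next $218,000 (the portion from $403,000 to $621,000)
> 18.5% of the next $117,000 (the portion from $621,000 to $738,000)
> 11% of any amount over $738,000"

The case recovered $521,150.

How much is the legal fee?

$155,243.00

First $79,000 at 43% = $33,970.00
Next $138,000 at 34% = $46,920.00
Next $186,000 at 26% = $48,360.00
Remaining $118,150 at 22% = $25,993.00
Fee: $33,970.00 + $46,920.00 + $48,360.00 + $25,993.00 = $155,243.00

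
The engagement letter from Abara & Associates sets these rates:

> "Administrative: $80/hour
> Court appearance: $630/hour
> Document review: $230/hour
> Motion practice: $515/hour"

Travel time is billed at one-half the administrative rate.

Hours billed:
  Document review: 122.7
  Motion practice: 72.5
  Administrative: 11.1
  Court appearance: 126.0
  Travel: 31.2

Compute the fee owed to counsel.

$147,074.50

Administrative: 11.1 × $80 = $888.00
Court appearance: 126.0 × $630 = $79,380.00
Document review: 122.7 × $230 = $28,221.00
Motion practice: 72.5 × $515 = $37,337.50
Subtotal: $888.00 + $79,380.00 + $28,221.00 + $37,337.50 = $145,826.50
Travel: 31.2 × ($80 ÷ 2) = 31.2 × $40.00 = $1,248.00
Total: $145,826.50 + $1,248.00 = $147,074.50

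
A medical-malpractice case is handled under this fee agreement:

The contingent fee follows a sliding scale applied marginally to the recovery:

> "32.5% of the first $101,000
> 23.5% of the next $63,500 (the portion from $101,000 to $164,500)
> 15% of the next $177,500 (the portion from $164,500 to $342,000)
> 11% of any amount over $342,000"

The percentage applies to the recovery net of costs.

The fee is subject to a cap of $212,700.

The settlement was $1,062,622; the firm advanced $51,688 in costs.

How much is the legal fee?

Fee base (net of costs): $1,062,622 − $51,688 = $1,010,934
First $101,000 at 32.5% = $32,825.00
Next $63,500 at 23.5% = $14,922.50
Next $177,500 at 15% = $26,625.00
Remaining $668,934 at 11% = $73,582.74
Fee: $32,825.00 + $14,922.50 + $26,625.00 + $73,582.74 = $147,955.24
$147,955.24 is under the $212,700 cap.

$147,955.24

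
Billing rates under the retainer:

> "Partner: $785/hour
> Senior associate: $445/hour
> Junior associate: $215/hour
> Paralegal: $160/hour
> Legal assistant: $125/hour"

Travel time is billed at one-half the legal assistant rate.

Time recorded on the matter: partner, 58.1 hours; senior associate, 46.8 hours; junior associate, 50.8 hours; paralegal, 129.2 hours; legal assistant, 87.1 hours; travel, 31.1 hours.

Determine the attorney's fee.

Partner: 58.1 × $785 = $45,608.50
Senior associate: 46.8 × $445 = $20,826.00
Junior associate: 50.8 × $215 = $10,922.00
Paralegal: 129.2 × $160 = $20,672.00
Legal assistant: 87.1 × $125 = $10,887.50
Subtotal: $45,608.50 + $20,826.00 + $10,922.00 + $20,672.00 + $10,887.50 = $108,916.00
Travel: 31.1 × ($125 ÷ 2) = 31.1 × $62.50 = $1,943.75
Total: $108,916.00 + $1,943.75 = $110,859.75

$110,859.75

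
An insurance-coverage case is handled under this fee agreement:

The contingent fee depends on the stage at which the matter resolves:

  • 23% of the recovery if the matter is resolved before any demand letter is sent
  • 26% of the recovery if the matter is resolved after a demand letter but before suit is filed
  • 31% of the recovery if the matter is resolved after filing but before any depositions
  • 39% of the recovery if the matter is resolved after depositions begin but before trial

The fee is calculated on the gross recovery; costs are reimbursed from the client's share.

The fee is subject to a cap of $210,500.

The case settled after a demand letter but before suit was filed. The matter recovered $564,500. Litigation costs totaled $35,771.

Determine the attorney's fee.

Fee base is the gross recovery, $564,500; costs are reimbursed separately.
The matter settled after a demand letter but before suit was filed, so the 26% rate applies.
$564,500 × 26% = $146,770.00
$146,770.00 is under the $210,500 cap.

$146,770.00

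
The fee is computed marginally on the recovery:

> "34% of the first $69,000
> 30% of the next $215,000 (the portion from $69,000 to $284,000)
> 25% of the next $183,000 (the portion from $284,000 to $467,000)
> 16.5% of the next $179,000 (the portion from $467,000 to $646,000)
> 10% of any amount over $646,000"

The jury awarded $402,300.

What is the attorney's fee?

First $69,000 at 34% = $23,460.00
Next $215,000 at 30% = $64,500.00
Remaining $118,300 at 25% = $29,575.00
Fee: $23,460.00 + $64,500.00 + $29,575.00 = $117,535.00

$117,535.00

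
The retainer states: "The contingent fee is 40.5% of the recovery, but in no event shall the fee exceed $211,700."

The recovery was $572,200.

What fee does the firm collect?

40.5% of $572,200 = $231,741.00
That exceeds the $211,700 cap, so the fee is capped at $211,700.

$211,700.00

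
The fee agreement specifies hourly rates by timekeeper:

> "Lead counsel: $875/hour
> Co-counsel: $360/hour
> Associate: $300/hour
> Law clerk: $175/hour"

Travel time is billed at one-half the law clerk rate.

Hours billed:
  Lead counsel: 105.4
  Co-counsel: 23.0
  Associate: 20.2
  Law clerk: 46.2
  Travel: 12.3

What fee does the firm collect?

Lead counsel: 105.4 × $875 = $92,225.00
Co-counsel: 23.0 × $360 = $8,280.00
Associate: 20.2 × $300 = $6,060.00
Law clerk: 46.2 × $175 = $8,085.00
Subtotal: $92,225.00 + $8,280.00 + $6,060.00 + $8,085.00 = $114,650.00
Travel: 12.3 × ($175 ÷ 2) = 12.3 × $87.50 = $1,076.25
Total: $114,650.00 + $1,076.25 = $115,726.25

$115,726.25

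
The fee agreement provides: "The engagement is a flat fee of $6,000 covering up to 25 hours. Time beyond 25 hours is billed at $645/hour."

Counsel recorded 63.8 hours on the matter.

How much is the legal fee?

Flat fee: $6,000.00
Excess hours: 63.8 − 25 = 38.8
Overrun: 38.8 × $645 = $25,026.00
Total: $6,000.00 + $25,026.00 = $31,026.00

$31,026.00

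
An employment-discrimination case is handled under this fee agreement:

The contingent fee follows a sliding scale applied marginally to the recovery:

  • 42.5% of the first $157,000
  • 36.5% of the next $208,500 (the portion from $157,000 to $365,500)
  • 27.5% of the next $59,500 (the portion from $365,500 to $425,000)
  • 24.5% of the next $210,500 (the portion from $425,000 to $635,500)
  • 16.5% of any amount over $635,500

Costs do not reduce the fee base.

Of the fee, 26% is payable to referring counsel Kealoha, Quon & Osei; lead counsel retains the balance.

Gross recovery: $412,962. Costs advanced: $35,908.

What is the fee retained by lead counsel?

Fee base is the gross recovery, $412,962; costs are reimbursed separately.
First $157,000 at 42.5% = $66,725.00
Next $208,500 at 36.5% = $76,102.50
Remaining $47,462 at 27.5% = $13,052.05
Fee: $66,725.00 + $76,102.50 + $13,052.05 = $155,879.55
Referral share: 26% of $155,879.55 = $40,528.68; lead counsel retains $155,879.55 − $40,528.68 = $115,350.87.

$115,350.87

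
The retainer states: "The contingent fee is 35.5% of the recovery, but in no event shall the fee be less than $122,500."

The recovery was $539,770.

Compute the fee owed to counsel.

35.5% of $539,770 = $191,618.35
That exceeds the $122,500 minimum.

$191,618.35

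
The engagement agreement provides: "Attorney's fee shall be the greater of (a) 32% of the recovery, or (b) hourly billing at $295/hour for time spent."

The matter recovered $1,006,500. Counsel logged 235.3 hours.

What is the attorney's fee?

$322,080.00

(a) 32% of $1,006,500 = $322,080.00
(b) 235.3 × $295 = $69,413.50
The greater is (a): $322,080.00.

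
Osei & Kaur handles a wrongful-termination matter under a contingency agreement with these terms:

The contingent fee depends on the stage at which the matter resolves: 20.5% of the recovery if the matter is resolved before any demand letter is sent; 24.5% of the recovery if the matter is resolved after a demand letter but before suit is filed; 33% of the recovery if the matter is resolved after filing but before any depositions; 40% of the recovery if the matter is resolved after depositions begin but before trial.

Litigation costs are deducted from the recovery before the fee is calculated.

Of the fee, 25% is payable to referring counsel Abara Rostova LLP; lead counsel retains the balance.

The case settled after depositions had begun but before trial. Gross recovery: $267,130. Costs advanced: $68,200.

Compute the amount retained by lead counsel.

$59,679.00

Fee base (net of costs): $267,130 − $68,200 = $198,930
The matter settled after depositions had begun but before trial, so the 40% rate applies.
$198,930 × 40% = $79,572.00
Referral share: 25% of $79,572.00 = $19,893.00; lead counsel retains $79,572.00 − $19,893.00 = $59,679.00.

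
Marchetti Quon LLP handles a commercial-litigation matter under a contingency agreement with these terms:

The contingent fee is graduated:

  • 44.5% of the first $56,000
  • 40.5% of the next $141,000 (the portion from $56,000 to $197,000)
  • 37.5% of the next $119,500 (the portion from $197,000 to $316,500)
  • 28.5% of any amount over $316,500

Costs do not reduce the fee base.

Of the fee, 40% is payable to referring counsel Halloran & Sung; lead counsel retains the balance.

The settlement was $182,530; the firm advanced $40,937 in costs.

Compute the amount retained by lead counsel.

Fee base is the gross recovery, $182,530; costs are reimbursed separately.
First $56,000 at 44.5% = $24,920.00
Remaining $126,530 at 40.5% = $51,244.65
Fee: $24,920.00 + $51,244.65 = $76,164.65
Referral share: 40% of $76,164.65 = $30,465.86; lead counsel retains $76,164.65 − $30,465.86 = $45,698.79.

$45,698.79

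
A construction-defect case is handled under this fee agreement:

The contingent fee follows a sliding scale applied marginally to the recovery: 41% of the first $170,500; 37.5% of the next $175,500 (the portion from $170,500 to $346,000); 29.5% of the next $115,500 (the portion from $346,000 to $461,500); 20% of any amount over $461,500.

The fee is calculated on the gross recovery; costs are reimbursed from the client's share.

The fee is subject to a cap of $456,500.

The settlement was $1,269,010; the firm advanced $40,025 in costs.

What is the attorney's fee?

Fee base is the gross recovery, $1,269,010; costs are reimbursed separately.
First $170,500 at 41% = $69,905.00
Next $175,500 at 37.5% = $65,812.50
Next $115,500 at 29.5% = $34,072.50
Remaining $807,510 at 20% = $161,502.00
Fee: $69,905.00 + $65,812.50 + $34,072.50 + $161,502.00 = $331,292.00
$331,292.00 is under the $456,500 cap.

$331,292.00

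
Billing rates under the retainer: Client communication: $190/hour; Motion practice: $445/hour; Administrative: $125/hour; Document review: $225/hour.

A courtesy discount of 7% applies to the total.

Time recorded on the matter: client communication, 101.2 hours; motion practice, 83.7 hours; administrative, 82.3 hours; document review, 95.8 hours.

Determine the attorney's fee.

Client communication: 101.2 × $190 = $19,228.00
Motion practice: 83.7 × $445 = $37,246.50
Administrative: 82.3 × $125 = $10,287.50
Document review: 95.8 × $225 = $21,555.00
Subtotal: $88,317.00
Less 7% discount: −$6,182.19
Total: $88,317.00 − $6,182.19 = $82,134.81

$82,134.81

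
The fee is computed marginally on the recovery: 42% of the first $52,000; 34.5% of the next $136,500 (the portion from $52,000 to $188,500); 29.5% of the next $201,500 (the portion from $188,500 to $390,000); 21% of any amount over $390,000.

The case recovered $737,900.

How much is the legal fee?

$201,434.00

First $52,000 at 42% = $21,840.00
Next $136,500 at 34.5% = $47,092.50
Next $201,500 at 29.5% = $59,442.50
Remaining $347,900 at 21% = $73,059.00
Fee: $21,840.00 + $47,092.50 + $59,442.50 + $73,059.00 = $201,434.00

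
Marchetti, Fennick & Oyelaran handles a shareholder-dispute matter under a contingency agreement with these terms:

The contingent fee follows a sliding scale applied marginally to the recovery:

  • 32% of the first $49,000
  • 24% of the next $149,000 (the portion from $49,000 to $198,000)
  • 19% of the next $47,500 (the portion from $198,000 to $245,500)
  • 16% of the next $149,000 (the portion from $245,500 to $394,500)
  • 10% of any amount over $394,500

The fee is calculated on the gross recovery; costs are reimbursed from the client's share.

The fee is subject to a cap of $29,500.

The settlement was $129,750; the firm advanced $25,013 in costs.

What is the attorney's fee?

$29,500.00

Fee base is the gross recovery, $129,750; costs are reimbursed separately.
First $49,000 at 32% = $15,680.00
Remaining $80,750 at 24% = $19,380.00
Fee: $15,680.00 + $19,380.00 = $35,060.00
$35,060.00 exceeds the $29,500 cap, so the fee is capped at $29,500.00.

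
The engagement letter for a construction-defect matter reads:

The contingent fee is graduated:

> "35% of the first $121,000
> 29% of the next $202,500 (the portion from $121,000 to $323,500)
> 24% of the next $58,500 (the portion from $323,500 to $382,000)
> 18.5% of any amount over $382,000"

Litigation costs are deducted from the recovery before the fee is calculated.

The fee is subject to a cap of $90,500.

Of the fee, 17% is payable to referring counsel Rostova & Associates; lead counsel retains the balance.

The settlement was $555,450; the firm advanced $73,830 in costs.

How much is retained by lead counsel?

Fee base (net of costs): $555,450 − $73,830 = $481,620
First $121,000 at 35% = $42,350.00
Next $202,500 at 29% = $58,725.00
Next $58,500 at 24% = $14,040.00
Remaining $99,620 at 18.5% = $18,429.70
Fee: $42,350.00 + $58,725.00 + $14,040.00 + $18,429.70 = $133,544.70
$133,544.70 exceeds the $90,500 cap, so the fee is capped at $90,500.00.
Referral share: 17% of $90,500.00 = $15,385.00; lead counsel retains $90,500.00 − $15,385.00 = $75,115.00.

$75,115.00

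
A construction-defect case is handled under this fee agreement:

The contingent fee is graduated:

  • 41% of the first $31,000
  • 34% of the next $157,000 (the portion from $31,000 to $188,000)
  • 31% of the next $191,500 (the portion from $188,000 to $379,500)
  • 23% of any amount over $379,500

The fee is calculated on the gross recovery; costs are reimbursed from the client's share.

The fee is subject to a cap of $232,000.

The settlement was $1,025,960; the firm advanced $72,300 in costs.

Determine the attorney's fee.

$232,000.00

Fee base is the gross recovery, $1,025,960; costs are reimbursed separately.
First $31,000 at 41% = $12,710.00
Next $157,000 at 34% = $53,380.00
Next $191,500 at 31% = $59,365.00
Remaining $646,460 at 23% = $148,685.80
Fee: $12,710.00 + $53,380.00 + $59,365.00 + $148,685.80 = $274,140.80
$274,140.80 exceeds the $232,000 cap, so the fee is capped at $232,000.00.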